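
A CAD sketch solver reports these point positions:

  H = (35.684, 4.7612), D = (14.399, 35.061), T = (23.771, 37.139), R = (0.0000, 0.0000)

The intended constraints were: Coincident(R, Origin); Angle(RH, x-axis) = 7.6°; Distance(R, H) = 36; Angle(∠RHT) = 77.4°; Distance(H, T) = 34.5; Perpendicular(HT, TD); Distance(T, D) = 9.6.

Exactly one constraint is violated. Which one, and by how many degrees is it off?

Perpendicular(HT, TD) — off by 7.70°.

R = (0.00, 0.00) ✓; RH at 7.600° ✓; |RH| = 36.00 ✓; ∠RHT = 77.40° ✓; |HT| = 34.50 ✓; ∠(HT, TD) = 82.30° ✗; |TD| = 9.600 ✓.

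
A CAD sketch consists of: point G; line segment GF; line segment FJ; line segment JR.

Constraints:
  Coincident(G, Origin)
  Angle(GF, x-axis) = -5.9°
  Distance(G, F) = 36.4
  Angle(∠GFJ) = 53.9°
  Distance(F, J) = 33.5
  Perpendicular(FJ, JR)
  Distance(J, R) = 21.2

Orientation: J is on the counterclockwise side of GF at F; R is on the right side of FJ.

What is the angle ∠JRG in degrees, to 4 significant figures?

13.40°

∠GFJ = 53.9°, so FJ runs at -5.9° + (180° − 53.9°) = 120.2° from the x-axis; with |FJ| = 33.5, J = F + 33.5·(cos 120.2°, sin 120.2°) = (19.36, 25.21). The perpendicularity gives JR at right angles to FJ; with |JR| = 21.2 on the right of FJ, R = J + 21.2·(0.8643, 0.5030) = (37.68, 35.88). Then cos ∠JRG = RJ·RG / (|RJ||RG|), giving 13.40°.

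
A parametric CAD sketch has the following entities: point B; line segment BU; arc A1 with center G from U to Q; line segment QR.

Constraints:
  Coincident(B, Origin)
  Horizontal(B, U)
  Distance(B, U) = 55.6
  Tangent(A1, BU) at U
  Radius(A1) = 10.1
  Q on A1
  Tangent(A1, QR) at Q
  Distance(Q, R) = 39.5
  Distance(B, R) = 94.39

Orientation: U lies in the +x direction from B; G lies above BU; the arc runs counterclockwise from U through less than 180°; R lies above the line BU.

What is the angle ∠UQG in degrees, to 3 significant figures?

63.5°

Checks: |GU| = 10.10 ✓; |GQ| = 10.10 ✓; ∠(GQ, QR) = 90.00° ✓; |QR| = 39.50 ✓; |BR| = 94.39 ✓.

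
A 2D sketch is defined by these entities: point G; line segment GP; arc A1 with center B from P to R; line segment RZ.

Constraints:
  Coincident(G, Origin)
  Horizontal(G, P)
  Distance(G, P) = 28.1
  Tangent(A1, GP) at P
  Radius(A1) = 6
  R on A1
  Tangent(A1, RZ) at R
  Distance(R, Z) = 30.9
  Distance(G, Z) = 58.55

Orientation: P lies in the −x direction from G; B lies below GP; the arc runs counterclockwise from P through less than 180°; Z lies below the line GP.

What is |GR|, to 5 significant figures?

32.770

G is at the origin; GP is horizontal with |GP| = 28.1 and P on the −x side, so P = (-28.100, 0.0000). The tangent condition forces BP to be normal to GP, so B = P + (0, -6) = (-28.100, -6.0000). Since BR ⟂ RZ (tangency), |BZ| = √(6.0² + 30.9²) = 31.477 regardless of where R sits on A1. So Z lies on both circle(G, 58.55) and circle(B, 31.477); the below-GP intersection is Z = (-52.543, -25.833). R is the foot of the tangent from Z: R = (-32.699, -2.1469).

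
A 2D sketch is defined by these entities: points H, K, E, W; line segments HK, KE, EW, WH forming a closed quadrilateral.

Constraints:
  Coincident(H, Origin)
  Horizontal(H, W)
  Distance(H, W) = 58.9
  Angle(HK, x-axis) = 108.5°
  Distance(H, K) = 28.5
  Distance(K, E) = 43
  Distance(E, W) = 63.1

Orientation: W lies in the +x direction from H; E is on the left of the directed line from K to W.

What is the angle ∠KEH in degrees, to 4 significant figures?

27.24°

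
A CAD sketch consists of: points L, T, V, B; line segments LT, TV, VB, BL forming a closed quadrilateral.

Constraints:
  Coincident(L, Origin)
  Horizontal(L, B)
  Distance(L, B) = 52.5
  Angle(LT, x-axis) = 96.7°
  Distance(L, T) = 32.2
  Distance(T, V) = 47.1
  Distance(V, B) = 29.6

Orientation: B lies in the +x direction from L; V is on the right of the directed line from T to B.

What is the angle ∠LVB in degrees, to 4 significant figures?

152.5°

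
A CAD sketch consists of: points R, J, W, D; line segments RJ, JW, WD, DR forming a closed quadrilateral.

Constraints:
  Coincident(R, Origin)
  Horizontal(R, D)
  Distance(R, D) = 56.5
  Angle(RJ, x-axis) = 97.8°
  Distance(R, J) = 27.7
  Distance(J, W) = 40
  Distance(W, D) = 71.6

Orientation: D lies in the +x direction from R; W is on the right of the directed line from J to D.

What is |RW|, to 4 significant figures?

18.08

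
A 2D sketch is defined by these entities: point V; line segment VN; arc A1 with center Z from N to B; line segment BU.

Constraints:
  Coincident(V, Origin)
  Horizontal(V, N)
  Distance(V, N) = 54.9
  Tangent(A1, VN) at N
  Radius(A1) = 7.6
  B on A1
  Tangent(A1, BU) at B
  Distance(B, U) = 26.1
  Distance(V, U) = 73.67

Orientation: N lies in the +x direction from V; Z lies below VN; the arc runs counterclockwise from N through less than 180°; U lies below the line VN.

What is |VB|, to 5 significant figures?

50.728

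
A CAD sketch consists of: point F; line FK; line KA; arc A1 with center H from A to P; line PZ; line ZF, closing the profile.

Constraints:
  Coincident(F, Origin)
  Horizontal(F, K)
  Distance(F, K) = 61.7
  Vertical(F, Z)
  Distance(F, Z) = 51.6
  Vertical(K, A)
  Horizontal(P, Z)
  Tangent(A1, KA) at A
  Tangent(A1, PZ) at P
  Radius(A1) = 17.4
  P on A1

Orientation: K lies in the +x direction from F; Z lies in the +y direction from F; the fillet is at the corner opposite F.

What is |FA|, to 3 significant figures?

70.5

F is at the origin; FK is horizontal with |FK| = 61.7 and K on the +x side, so K = (61.7, 0.00). F and Z share the same x with |FZ| = 51.6 and Z on the +y side, so Z = (0.00, 51.6). The virtual corner opposite F is at (61.7, 51.6). The tangent condition forces HA to be normal to KA and the tangent condition forces HP to be normal to PZ, with radius 17.4, so the center H sits 17.4 in from both sides at H = (44.3, 34.2). That places the tangent points at A = (61.7, 34.2) on KA and P = (44.3, 51.6) on PZ. Then |FA| = |A − F| = 70.5.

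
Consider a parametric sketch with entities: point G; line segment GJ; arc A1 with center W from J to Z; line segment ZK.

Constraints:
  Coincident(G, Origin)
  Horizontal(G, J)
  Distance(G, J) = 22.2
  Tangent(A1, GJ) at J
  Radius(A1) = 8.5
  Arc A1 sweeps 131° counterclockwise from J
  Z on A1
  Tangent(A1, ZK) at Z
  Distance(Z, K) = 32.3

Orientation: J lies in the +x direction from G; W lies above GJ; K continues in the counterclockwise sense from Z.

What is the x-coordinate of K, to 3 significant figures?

7.42

G is at the origin; G and J share the same y with |GJ| = 22.2 and J on the +x side, so J = (22.2, 0.00). The tangent condition forces WJ to be normal to GJ, so W = J + (0, 8.5) = (22.2, 8.50). On A1, J sits at bearing -90° from W; a 131° counterclockwise sweep puts Z at bearing 41°, so Z = W + 8.5·(cos 41°, sin 41°) = (28.6, 14.1). A1 meets ZK tangentially, so WZ is at right angles to ZK, so ZK runs along (−sin 41°, cos 41°); with |ZK| = 32.3, K = (7.42, 38.5). So K.x = 7.42.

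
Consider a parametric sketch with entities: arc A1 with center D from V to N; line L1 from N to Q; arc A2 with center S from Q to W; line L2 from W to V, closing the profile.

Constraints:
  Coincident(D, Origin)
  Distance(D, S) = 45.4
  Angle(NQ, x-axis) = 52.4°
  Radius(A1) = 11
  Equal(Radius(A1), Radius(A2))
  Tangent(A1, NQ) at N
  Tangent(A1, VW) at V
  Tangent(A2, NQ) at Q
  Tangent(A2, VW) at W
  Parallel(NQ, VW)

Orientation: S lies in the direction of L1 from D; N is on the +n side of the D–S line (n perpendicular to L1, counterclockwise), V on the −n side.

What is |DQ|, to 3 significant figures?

46.7

Tangency of A1 to both parallel lines with radius 11.0 puts N and V at D ± 11.0·n: N = (-8.72, 6.71), V = (8.72, -6.71). Equal radii place Q and W the same way about S: Q = S + 11.0·n = (19.0, 42.7), W = S − 11.0·n = (36.4, 29.3). Then |DQ| = |Q − D| = 46.7.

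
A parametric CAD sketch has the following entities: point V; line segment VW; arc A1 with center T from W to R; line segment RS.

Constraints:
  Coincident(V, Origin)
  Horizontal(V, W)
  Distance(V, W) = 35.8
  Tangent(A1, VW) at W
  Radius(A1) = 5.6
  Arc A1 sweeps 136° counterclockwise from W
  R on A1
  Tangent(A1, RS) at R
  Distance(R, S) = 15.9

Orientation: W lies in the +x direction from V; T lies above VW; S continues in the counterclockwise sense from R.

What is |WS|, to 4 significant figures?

22.01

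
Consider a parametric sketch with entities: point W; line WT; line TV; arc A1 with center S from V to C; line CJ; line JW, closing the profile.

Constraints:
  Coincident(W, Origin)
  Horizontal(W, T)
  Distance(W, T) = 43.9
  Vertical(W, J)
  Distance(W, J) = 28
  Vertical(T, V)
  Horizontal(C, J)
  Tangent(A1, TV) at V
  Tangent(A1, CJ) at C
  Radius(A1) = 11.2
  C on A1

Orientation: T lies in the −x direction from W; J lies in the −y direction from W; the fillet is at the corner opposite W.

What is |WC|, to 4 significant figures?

43.05

W is at the origin; W and T share the same y with |WT| = 43.9 and T on the −x side, so T = (-43.90, 0.000). WJ is vertical with |WJ| = 28.0 and J on the −y side, so J = (0.000, -28.00). The virtual corner opposite W is at (-43.90, -28.00). A1 meets TV tangentially, so SV is at right angles to TV and since A1 is tangent to CJ there, SC ⟂ CJ, with radius 11.2, so the center S sits 11.2 in from both sides at S = (-32.70, -16.80). That places the tangent points at V = (-43.90, -16.80) on TV and C = (-32.70, -28.00) on CJ. Then |WC| = |C − W| = 43.05.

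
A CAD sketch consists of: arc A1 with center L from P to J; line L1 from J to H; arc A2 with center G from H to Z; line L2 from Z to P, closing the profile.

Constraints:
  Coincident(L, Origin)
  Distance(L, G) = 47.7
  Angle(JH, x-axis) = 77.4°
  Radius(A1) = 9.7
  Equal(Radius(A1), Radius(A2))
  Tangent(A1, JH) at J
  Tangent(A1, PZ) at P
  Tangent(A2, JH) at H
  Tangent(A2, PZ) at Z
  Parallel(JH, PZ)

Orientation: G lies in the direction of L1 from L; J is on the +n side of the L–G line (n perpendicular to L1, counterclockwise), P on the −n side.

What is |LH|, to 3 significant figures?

48.7

Tangency of A1 to both parallel lines with radius 9.7 puts J and P at L ± 9.7·n: J = (-9.47, 2.12), P = (9.47, -2.12). Equal radii place H and Z the same way about G: H = G + 9.7·n = (0.939, 48.7), Z = G − 9.7·n = (19.9, 44.4). Then |LH| = |H − L| = 48.7.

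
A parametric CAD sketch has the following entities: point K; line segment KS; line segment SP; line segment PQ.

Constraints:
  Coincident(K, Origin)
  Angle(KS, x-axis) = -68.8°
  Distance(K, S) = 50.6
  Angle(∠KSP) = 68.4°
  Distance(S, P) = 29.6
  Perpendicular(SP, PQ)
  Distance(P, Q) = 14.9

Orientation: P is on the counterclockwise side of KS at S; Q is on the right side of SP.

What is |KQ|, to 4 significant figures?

62.91

∠KSP = 68.4°, so SP runs at -68.8° + (180° − 68.4°) = 42.80° from the x-axis; with |SP| = 29.6, P = S + 29.6·(cos 42.80°, sin 42.80°) = (40.02, -27.06). SP ⟂ PQ; with |PQ| = 14.9 on the right of SP, Q = P + 14.9·(0.6794, -0.7337) = (50.14, -38.00). Then |KQ| = |Q − K| = 62.91.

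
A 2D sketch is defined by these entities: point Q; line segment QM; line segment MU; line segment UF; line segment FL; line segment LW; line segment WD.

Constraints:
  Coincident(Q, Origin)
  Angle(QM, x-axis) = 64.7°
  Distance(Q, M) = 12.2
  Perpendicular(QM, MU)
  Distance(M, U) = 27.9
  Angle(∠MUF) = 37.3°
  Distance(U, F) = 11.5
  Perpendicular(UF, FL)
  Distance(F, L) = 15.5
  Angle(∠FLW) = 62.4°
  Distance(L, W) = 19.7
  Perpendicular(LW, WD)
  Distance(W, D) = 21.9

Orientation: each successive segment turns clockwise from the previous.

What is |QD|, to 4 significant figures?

32.48

Q is at the origin; QM runs at 64.7° with length 12.2, so M = (5.214, 11.03). QM is perpendicular to MU, so MU runs at -25.30°; with |MU| = 27.9, U = (30.44, -0.8935). ∠MUF = 37.3° gives UF at -168.0° from the x-axis; with |UF| = 11.5, F = (19.19, -3.284). UF is perpendicular to FL, so FL runs at 102.0°; with |FL| = 15.5, L = (15.97, 11.88). ∠FLW = 62.4° gives LW at -15.60° from the x-axis; with |LW| = 19.7, W = (34.94, 6.579). LW ⟂ WD, so WD runs at -105.6°; with |WD| = 21.9, D = (29.05, -14.51). Then |QD| = |D − Q| = 32.48.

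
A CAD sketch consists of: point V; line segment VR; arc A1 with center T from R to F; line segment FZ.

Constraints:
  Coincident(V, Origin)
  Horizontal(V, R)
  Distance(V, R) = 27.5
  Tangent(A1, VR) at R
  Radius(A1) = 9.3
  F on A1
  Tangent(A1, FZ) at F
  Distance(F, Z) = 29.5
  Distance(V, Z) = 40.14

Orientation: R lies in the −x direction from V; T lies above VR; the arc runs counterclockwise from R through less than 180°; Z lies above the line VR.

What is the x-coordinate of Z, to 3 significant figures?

-14.6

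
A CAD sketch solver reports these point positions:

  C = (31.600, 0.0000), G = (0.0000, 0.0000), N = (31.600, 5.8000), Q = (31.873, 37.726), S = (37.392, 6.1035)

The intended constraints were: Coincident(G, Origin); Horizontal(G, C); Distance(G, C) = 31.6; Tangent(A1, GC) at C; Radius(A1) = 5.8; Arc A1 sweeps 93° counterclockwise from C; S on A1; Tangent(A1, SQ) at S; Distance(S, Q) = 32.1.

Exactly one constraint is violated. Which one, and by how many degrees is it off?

Tangent(A1, SQ) at S — off by 6.90°.

G = (0.00, 0.00) ✓; G.y = 0.00, C.y = 0.00 ✓; |GC| = 31.60 ✓; ∠(NC, CG) = 90.00° ✓; |NC| = 5.800 ✓; bearing(N→S) − bearing(N→C) = 93.00° ✓; |NS| = 5.800 ✓; ∠(NS, SQ) = 83.10° ✗; |SQ| = 32.10 ✓.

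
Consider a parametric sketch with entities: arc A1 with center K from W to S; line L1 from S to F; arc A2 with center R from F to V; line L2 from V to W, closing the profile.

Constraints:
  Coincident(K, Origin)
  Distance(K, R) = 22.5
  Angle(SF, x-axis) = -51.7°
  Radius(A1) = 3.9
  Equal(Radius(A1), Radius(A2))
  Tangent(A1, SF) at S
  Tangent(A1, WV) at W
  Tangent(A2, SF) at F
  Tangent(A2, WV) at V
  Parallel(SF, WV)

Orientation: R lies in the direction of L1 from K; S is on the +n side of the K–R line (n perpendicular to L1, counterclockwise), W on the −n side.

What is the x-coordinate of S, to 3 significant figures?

3.06

K is at the origin and R lies 22.5 along u from K, so R = 22.5·u = (13.9, -17.7). Tangency of A1 to both parallel lines with radius 3.9 puts S and W at K ± 3.9·n: S = (3.06, 2.42), W = (-3.06, -2.42). So S.x = 3.06.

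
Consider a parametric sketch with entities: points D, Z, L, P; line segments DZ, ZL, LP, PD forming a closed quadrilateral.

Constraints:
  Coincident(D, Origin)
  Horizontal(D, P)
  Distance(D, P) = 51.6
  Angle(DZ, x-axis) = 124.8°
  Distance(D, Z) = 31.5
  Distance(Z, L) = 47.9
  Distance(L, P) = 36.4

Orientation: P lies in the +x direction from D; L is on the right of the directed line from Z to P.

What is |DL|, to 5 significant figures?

17.867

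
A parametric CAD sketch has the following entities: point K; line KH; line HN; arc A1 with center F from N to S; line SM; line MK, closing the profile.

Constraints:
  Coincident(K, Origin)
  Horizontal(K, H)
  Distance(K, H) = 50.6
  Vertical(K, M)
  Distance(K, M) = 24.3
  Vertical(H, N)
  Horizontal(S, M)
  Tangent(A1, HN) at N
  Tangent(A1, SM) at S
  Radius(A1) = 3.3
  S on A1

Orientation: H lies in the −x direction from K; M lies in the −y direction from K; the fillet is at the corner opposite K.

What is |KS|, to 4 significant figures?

53.18

K is at the origin; K and H share the same y with |KH| = 50.6 and H on the −x side, so H = (-50.60, 0.000). K and M share the same x with |KM| = 24.3 and M on the −y side, so M = (0.000, -24.30). The virtual corner opposite K is at (-50.60, -24.30). A1 meets HN tangentially, so FN is at right angles to HN and the tangent condition forces FS to be normal to SM, with radius 3.3, so the center F sits 3.3 in from both sides at F = (-47.30, -21.00). That places the tangent points at N = (-50.60, -21.00) on HN and S = (-47.30, -24.30) on SM. Then |KS| = |S − K| = 53.18.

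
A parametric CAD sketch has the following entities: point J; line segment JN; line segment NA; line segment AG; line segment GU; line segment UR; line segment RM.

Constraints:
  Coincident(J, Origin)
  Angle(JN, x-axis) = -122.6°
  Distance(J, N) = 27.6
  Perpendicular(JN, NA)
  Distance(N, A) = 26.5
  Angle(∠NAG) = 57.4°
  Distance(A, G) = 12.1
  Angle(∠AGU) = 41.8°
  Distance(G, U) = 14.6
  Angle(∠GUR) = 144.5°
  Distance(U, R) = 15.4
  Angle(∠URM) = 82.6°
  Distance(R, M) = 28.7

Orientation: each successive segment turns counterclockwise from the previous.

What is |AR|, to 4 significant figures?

18.14

∠AGU = 41.8° gives GU at -131.8° from the x-axis; with |GU| = 14.6, U = (-2.276, -36.31). ∠GUR = 144.5° gives UR at -96.30° from the x-axis; with |UR| = 15.4, R = (-3.966, -51.62). Then |AR| = |R − A| = 18.14.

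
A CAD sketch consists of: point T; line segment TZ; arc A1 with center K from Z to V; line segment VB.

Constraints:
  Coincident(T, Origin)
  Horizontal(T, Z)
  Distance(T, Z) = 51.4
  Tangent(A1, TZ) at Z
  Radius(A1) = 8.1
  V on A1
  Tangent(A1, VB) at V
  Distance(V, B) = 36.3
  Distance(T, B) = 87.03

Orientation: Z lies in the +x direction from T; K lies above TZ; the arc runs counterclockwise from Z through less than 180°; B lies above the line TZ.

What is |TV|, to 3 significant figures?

57.4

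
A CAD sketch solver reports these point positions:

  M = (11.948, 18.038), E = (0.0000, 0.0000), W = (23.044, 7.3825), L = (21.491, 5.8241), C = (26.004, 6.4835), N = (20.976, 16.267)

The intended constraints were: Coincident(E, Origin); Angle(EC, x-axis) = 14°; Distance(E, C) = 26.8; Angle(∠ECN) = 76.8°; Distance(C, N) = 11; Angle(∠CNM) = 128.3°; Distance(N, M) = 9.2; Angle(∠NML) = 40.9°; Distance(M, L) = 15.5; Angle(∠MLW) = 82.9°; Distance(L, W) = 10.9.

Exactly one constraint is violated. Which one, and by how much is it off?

Distance(L, W) = 10.9 — off by 8.70.

E = (0.00, 0.00) ✓; EC at 14.00° ✓; |EC| = 26.80 ✓; ∠ECN = 76.80° ✓; |CN| = 11.00 ✓; ∠CNM = 128.3° ✓; |NM| = 9.200 ✓; ∠NML = 40.90° ✓; |ML| = 15.50 ✓; ∠MLW = 82.90° ✓; |LW| = 2.200 ✗.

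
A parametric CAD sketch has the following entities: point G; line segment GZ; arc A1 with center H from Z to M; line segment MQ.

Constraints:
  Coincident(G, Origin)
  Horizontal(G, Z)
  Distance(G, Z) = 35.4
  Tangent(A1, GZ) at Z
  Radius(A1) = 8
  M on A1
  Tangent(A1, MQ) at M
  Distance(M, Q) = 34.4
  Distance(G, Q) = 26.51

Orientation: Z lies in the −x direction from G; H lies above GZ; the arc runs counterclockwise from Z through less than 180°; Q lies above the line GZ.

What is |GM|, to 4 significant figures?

29.95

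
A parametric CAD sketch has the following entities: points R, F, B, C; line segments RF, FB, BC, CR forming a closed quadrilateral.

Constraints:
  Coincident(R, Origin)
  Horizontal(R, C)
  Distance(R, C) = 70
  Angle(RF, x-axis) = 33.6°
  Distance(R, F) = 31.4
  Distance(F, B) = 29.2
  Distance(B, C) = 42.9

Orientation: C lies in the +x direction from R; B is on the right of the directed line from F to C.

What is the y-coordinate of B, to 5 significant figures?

-11.710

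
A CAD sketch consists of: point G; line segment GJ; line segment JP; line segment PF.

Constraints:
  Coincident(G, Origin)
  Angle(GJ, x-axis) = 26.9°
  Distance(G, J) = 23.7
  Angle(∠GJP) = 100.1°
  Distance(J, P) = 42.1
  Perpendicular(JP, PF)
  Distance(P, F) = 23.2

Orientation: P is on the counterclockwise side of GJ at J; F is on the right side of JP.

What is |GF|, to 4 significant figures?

65.61

G is at the origin; GJ runs at 26.9° with length 23.7, so J = 23.7·(cos 26.9°, sin 26.9°) = (21.14, 10.72). ∠GJP = 100.1°, so JP runs at 26.9° + (180° − 100.1°) = 106.8° from the x-axis; with |JP| = 42.1, P = J + 42.1·(cos 106.8°, sin 106.8°) = (8.967, 51.03). JP is perpendicular to PF; with |PF| = 23.2 on the right of JP, F = P + 23.2·(0.9573, 0.2890) = (31.18, 57.73). Then |GF| = |F − G| = 65.61.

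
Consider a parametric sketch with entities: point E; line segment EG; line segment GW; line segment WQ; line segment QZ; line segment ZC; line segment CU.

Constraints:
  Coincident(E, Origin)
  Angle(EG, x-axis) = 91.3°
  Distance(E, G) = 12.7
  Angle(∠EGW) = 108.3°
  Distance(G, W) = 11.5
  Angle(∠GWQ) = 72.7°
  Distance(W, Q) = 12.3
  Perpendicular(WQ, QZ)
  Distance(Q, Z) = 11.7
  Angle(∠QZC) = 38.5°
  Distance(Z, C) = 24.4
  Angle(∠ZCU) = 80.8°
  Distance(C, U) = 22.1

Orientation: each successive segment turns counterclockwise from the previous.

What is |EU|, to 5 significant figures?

29.414

∠QZC = 38.5° gives ZC at 141.80° from the x-axis; with |ZC| = 24.4, C = (-18.696, 18.910). ∠ZCU = 80.8° gives CU at -119.00° from the x-axis; with |CU| = 22.1, U = (-29.411, -0.41950). Then |EU| = |U − E| = 29.414.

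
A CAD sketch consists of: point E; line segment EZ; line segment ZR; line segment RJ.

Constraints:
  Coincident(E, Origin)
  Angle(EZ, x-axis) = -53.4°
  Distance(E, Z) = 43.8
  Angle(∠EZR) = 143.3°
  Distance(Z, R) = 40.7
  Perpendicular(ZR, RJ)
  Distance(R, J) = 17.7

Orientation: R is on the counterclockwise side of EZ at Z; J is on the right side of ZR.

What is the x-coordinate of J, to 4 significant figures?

60.01

E is at the origin; EZ runs at -53.4° with length 43.8, so Z = 43.8·(cos -53.4°, sin -53.4°) = (26.11, -35.16). ∠EZR = 143.3°, so ZR runs at -53.4° + (180° − 143.3°) = -16.70° from the x-axis; with |ZR| = 40.7, R = Z + 40.7·(cos -16.70°, sin -16.70°) = (65.10, -46.86). The perpendicularity gives RJ at right angles to ZR; with |RJ| = 17.7 on the right of ZR, J = R + 17.7·(-0.2874, -0.9578) = (60.01, -63.81). So J.x = 60.01.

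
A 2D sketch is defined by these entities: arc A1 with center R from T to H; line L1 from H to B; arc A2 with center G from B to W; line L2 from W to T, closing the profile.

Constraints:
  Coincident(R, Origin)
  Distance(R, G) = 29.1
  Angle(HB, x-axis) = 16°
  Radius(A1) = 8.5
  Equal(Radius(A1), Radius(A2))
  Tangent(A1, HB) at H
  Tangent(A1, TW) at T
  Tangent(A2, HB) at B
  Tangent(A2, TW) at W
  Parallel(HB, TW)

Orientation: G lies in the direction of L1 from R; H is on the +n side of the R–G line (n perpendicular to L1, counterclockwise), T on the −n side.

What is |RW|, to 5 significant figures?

30.316

The slot axis is L1's direction at 16.0°, so u = (cos 16.0°, sin 16.0°) = (0.96126, 0.27564) and n = (−sin 16.0°, cos 16.0°) = (-0.27564, 0.96126). R is at the origin and G lies 29.1 along u from R, so G = 29.1·u = (27.973, 8.0210). Tangency of A1 to both parallel lines with radius 8.5 puts H and T at R ± 8.5·n: H = (-2.3429, 8.1707), T = (2.3429, -8.1707). Equal radii place B and W the same way about G: B = G + 8.5·n = (25.630, 16.192), W = G − 8.5·n = (30.316, -0.14968). Then |RW| = |W − R| = 30.316.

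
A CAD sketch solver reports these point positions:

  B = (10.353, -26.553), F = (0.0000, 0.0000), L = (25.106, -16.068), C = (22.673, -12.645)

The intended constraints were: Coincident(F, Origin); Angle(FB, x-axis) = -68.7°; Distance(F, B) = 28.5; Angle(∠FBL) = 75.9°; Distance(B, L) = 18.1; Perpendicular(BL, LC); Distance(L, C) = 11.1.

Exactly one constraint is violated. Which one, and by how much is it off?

Distance(L, C) = 11.1 — off by 6.90.

F = (0.00, 0.00) ✓; FB at -68.70° ✓; |FB| = 28.50 ✓; ∠FBL = 75.90° ✓; |BL| = 18.10 ✓; ∠(BL, LC) = 90.00° ✓; |LC| = 4.200 ✗.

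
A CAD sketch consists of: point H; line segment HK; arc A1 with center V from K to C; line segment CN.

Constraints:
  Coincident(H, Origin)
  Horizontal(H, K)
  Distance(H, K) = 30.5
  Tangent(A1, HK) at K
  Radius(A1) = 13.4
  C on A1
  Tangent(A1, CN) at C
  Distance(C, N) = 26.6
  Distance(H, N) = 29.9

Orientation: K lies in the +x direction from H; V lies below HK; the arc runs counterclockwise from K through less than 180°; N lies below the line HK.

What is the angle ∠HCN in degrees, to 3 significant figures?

78.3°

H is at the origin; HK is horizontal with |HK| = 30.5 and K on the +x side, so K = (30.5, 0.00). The tangent condition forces VK to be normal to HK, so V = K + (0, -13.4) = (30.5, -13.4). Since VC ⟂ CN (tangency), |VN| = √(13.4² + 26.6²) = 29.8 regardless of where C sits on A1. So N lies on both circle(H, 29.9) and circle(V, 29.8); the below-HK intersection is N = (5.38, -29.4). C is the foot of the tangent from N: C = (19.0, -6.55).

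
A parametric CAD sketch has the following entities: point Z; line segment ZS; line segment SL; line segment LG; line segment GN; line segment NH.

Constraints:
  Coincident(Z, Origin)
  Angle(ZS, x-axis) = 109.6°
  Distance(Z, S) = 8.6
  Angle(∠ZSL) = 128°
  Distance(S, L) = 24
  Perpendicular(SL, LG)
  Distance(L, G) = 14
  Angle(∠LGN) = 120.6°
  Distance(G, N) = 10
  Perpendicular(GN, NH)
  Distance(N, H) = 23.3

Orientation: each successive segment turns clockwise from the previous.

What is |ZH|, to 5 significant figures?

11.741

∠LGN = 120.6° gives GN at -91.800° from the x-axis; with |GN| = 10.0, N = (21.481, 10.869). GN is perpendicular to NH, so NH runs at 178.20°; with |NH| = 23.3, H = (-1.8071, 11.601). Then |ZH| = |H − Z| = 11.741.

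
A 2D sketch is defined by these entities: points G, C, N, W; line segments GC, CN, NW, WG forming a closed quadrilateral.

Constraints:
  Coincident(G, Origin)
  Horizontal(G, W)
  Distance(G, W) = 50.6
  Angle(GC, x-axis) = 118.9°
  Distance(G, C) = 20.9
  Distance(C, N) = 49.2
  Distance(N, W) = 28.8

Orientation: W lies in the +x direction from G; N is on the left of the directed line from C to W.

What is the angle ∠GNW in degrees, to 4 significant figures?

80.73°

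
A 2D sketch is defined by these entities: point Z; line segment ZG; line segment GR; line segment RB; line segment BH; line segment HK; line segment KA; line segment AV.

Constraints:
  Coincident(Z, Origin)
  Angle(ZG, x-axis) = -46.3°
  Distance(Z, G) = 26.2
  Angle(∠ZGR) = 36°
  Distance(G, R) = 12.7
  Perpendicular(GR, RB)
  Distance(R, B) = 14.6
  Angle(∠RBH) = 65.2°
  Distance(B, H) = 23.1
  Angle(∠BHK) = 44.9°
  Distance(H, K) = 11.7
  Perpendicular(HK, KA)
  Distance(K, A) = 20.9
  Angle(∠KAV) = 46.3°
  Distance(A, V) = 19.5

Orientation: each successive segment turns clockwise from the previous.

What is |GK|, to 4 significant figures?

2.860

Z is at the origin; ZG runs at -46.3° with length 26.2, so G = (18.10, -18.94). ∠ZGR = 36.0° gives GR at 169.7° from the x-axis; with |GR| = 12.7, R = (5.606, -16.67). The perpendicularity gives RB at right angles to GR, so RB runs at 79.70°; with |RB| = 14.6, B = (8.216, -2.306). ∠RBH = 65.2° gives BH at -35.10° from the x-axis; with |BH| = 23.1, H = (27.12, -15.59). ∠BHK = 44.9° gives HK at -170.2° from the x-axis; with |HK| = 11.7, K = (15.59, -17.58). Then |GK| = |K − G| = 2.860.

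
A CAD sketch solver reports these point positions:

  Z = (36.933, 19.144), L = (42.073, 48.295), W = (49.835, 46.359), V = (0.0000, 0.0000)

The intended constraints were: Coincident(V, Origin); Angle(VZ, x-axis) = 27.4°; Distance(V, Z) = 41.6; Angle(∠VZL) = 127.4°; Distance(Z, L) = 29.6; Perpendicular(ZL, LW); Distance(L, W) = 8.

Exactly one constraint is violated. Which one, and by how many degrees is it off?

Perpendicular(ZL, LW) — off by 4.01°.

V = (0.00, 0.00) ✓; VZ at 27.40° ✓; |VZ| = 41.60 ✓; ∠VZL = 127.4° ✓; |ZL| = 29.60 ✓; ∠(ZL, LW) = 94.01° ✗; |LW| = 8.000 ✓.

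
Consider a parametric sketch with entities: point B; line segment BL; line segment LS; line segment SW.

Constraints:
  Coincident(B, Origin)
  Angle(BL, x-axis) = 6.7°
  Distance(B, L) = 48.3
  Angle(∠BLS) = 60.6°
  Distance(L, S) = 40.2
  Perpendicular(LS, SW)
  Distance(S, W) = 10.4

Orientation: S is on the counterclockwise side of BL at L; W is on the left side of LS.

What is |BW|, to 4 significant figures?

35.71

B is at the origin; BL runs at 6.7° with length 48.3, so L = 48.3·(cos 6.7°, sin 6.7°) = (47.97, 5.635). ∠BLS = 60.6°, so LS runs at 6.7° + (180° − 60.6°) = 126.1° from the x-axis; with |LS| = 40.2, S = L + 40.2·(cos 126.1°, sin 126.1°) = (24.28, 38.12). LS ⟂ SW; with |SW| = 10.4 on the left of LS, W = S + 10.4·(-0.8080, -0.5892) = (15.88, 31.99). Then |BW| = |W − B| = 35.71.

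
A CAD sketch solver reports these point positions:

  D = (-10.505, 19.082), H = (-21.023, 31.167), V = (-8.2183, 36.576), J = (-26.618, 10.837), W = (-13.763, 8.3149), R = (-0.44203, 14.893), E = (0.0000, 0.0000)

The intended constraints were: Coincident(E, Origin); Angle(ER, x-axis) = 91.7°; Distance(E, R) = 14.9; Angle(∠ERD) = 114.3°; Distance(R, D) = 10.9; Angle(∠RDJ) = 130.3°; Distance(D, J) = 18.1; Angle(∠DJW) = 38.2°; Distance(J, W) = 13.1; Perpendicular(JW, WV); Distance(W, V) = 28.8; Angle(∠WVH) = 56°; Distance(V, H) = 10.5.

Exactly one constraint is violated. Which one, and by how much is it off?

Distance(V, H) = 10.5 — off by 3.40.

E = (0.00, 0.00) ✓; ER at 91.70° ✓; |ER| = 14.90 ✓; ∠ERD = 114.3° ✓; |RD| = 10.90 ✓; ∠RDJ = 130.3° ✓; |DJ| = 18.10 ✓; ∠DJW = 38.20° ✓; |JW| = 13.10 ✓; ∠(JW, WV) = 90.00° ✓; |WV| = 28.80 ✓; ∠WVH = 56.00° ✓; |VH| = 13.90 ✗.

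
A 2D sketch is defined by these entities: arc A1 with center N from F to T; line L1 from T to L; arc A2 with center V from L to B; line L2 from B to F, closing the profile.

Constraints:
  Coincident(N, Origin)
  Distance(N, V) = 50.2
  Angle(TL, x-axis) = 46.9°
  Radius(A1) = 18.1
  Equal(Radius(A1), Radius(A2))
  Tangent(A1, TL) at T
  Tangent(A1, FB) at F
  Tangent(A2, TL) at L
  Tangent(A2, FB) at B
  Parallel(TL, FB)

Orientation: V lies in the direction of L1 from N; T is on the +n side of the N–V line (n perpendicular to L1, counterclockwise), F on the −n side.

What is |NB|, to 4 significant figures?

53.36

The slot axis is L1's direction at 46.9°, so u = (cos 46.9°, sin 46.9°) = (0.6833, 0.7302) and n = (−sin 46.9°, cos 46.9°) = (-0.7302, 0.6833). N is at the origin and V lies 50.2 along u from N, so V = 50.2·u = (34.30, 36.65). Tangency of A1 to both parallel lines with radius 18.1 puts T and F at N ± 18.1·n: T = (-13.22, 12.37), F = (13.22, -12.37). Equal radii place L and B the same way about V: L = V + 18.1·n = (21.08, 49.02), B = V − 18.1·n = (47.52, 24.29). Then |NB| = |B − N| = 53.36.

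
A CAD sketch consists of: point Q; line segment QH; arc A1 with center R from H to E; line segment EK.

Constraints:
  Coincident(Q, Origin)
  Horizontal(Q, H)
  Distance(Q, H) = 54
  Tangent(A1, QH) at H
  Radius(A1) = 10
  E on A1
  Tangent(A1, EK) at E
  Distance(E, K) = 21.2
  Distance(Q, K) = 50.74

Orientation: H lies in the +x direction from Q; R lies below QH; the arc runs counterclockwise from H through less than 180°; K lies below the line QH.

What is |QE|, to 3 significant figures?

44.9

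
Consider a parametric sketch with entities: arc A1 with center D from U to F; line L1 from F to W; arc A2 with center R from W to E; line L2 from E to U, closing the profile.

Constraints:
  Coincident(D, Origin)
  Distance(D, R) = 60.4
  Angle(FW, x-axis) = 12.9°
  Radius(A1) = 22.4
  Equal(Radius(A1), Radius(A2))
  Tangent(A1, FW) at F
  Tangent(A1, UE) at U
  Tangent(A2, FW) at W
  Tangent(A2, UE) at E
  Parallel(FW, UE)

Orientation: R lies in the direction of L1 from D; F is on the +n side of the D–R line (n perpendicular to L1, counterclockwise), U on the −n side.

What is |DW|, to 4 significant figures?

64.42

Tangency of A1 to both parallel lines with radius 22.4 puts F and U at D ± 22.4·n: F = (-5.001, 21.83), U = (5.001, -21.83). Equal radii place W and E the same way about R: W = R + 22.4·n = (53.87, 35.32), E = R − 22.4·n = (63.88, -8.350). Then |DW| = |W − D| = 64.42.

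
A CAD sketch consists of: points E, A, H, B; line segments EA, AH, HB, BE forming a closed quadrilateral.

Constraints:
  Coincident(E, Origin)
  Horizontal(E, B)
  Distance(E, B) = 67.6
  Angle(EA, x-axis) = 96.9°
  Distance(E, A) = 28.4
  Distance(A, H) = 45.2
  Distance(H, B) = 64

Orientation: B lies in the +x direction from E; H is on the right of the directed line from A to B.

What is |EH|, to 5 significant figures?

17.052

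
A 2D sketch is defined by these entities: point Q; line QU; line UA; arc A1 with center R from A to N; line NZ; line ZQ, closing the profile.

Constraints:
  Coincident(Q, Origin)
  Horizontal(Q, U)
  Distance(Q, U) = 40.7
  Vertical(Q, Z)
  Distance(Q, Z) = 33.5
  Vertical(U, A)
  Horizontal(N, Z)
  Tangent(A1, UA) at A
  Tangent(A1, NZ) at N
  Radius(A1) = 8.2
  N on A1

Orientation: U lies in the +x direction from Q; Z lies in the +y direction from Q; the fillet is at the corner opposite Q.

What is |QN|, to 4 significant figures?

46.67

The virtual corner opposite Q is at (40.70, 33.50). The tangent condition forces RA to be normal to UA and tangency of A1 to NZ means the radius RN is perpendicular to NZ, with radius 8.2, so the center R sits 8.2 in from both sides at R = (32.50, 25.30). That places the tangent points at A = (40.70, 25.30) on UA and N = (32.50, 33.50) on NZ. Then |QN| = |N − Q| = 46.67.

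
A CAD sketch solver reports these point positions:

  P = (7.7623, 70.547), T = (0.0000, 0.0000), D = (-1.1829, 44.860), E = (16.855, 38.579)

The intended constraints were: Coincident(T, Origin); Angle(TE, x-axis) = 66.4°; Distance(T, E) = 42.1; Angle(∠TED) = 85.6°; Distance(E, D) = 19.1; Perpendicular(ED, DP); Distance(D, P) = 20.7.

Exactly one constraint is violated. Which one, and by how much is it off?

Distance(D, P) = 20.7 — off by 6.50.

T = (0.00, 0.00) ✓; TE at 66.40° ✓; |TE| = 42.10 ✓; ∠TED = 85.60° ✓; |ED| = 19.10 ✓; ∠(ED, DP) = 90.00° ✓; |DP| = 27.20 ✗.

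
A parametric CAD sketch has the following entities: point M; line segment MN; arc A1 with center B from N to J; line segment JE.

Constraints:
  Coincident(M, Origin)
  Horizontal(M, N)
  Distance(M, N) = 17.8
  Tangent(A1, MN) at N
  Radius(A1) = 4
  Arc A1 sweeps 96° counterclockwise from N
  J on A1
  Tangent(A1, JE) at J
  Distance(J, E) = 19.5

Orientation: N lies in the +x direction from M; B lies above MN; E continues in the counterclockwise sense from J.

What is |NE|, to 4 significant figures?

23.89

M is at the origin; M and N share the same y with |MN| = 17.8 and N on the +x side, so N = (17.80, 0.000). Tangency of A1 to MN means the radius BN is perpendicular to MN, so B = N + (0, 4) = (17.80, 4.000). On A1, N sits at bearing -90° from B; a 96° counterclockwise sweep puts J at bearing 6°, so J = B + 4.0·(cos 6°, sin 6°) = (21.78, 4.418). Since A1 is tangent to JE there, BJ ⟂ JE, so JE runs along (−sin 6°, cos 6°); with |JE| = 19.5, E = (19.74, 23.81). Then |NE| = |E − N| = 23.89.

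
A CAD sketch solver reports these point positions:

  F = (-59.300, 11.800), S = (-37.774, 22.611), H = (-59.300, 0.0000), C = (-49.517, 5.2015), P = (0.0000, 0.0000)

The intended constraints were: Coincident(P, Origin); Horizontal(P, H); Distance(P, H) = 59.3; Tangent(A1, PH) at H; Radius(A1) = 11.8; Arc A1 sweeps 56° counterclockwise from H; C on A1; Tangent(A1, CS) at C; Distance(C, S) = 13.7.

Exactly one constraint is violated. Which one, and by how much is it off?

Distance(C, S) = 13.7 — off by 7.30.

P = (0.00, 0.00) ✓; P.y = 0.00, H.y = 0.00 ✓; |PH| = 59.30 ✓; ∠(FH, HP) = 90.00° ✓; |FH| = 11.80 ✓; bearing(F→C) − bearing(F→H) = 56.00° ✓; |FC| = 11.80 ✓; ∠(FC, CS) = 90.00° ✓; |CS| = 21.00 ✗.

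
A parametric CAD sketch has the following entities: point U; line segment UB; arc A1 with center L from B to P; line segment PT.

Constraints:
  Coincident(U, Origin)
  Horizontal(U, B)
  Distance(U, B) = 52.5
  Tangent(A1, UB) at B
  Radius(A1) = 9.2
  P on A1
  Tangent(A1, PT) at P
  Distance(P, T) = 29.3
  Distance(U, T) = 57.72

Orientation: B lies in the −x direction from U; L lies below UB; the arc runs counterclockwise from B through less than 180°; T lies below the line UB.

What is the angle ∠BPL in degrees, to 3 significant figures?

27.3°

Checks: ∠(LB, BU) = 90.00° ✓; |LP| = 9.200 ✓; ∠(LP, PT) = 90.00° ✓; |PT| = 29.30 ✓; |UT| = 57.72 ✓.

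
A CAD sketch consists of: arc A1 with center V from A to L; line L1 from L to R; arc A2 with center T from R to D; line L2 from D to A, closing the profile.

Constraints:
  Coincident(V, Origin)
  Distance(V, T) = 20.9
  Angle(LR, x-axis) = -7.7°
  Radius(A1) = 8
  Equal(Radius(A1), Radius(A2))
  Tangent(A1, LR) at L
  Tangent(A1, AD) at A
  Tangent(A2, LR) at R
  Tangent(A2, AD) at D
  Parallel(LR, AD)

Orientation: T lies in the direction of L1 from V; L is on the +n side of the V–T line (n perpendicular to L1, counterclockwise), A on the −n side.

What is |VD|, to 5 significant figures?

22.379

Tangency of A1 to both parallel lines with radius 8.0 puts L and A at V ± 8.0·n: L = (1.0719, 7.9279), A = (-1.0719, -7.9279). Equal radii place R and D the same way about T: R = T + 8.0·n = (21.783, 5.1276), D = T − 8.0·n = (19.640, -10.728). Then |VD| = |D − V| = 22.379.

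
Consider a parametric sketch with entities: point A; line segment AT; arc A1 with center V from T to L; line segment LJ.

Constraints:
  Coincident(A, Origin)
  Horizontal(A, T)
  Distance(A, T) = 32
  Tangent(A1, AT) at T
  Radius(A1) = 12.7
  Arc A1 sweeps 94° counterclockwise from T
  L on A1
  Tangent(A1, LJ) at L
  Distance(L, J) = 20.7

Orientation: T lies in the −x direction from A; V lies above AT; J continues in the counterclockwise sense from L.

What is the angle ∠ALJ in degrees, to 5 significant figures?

129.10°

A is at the origin; AT is horizontal with |AT| = 32.0 and T on the −x side, so T = (-32.000, 0.0000). A1 meets AT tangentially, so VT is at right angles to AT, so V = T + (0, 12.7) = (-32.000, 12.700). On A1, T sits at bearing -90° from V; a 94° counterclockwise sweep puts L at bearing 4°, so L = V + 12.7·(cos 4°, sin 4°) = (-19.331, 13.586). A1 meets LJ tangentially, so VL is at right angles to LJ, so LJ runs along (−sin 4°, cos 4°); with |LJ| = 20.7, J = (-20.775, 34.235). Then cos ∠ALJ = LA·LJ / (|LA||LJ|), giving 129.10°.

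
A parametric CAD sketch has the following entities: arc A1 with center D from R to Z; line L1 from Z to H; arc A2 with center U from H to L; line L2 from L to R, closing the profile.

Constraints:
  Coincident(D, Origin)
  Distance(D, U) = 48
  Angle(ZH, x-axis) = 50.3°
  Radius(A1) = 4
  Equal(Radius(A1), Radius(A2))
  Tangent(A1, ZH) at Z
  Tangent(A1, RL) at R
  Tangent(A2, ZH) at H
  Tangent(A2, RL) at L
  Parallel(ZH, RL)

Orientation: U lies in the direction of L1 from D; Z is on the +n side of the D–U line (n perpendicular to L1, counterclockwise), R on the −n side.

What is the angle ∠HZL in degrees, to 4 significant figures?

9.462°

The slot axis is L1's direction at 50.3°, so u = (cos 50.3°, sin 50.3°) = (0.6388, 0.7694) and n = (−sin 50.3°, cos 50.3°) = (-0.7694, 0.6388). D is at the origin and U lies 48.0 along u from D, so U = 48.0·u = (30.66, 36.93). Tangency of A1 to both parallel lines with radius 4.0 puts Z and R at D ± 4.0·n: Z = (-3.078, 2.555), R = (3.078, -2.555). Equal radii place H and L the same way about U: H = U + 4.0·n = (27.58, 39.49), L = U − 4.0·n = (33.74, 34.38). Then cos ∠HZL = ZH·ZL / (|ZH||ZL|), giving 9.462°.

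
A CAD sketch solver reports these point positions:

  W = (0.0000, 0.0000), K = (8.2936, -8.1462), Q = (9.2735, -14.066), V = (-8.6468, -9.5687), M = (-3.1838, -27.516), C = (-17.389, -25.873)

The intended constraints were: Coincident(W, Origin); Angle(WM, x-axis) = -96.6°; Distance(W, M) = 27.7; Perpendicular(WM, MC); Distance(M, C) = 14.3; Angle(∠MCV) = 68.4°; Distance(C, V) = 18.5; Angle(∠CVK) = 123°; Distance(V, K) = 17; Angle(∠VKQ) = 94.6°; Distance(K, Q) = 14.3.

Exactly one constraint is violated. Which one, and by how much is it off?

Distance(K, Q) = 14.3 — off by 8.30.

W = (0.00, 0.00) ✓; WM at -96.60° ✓; |WM| = 27.70 ✓; ∠(WM, MC) = 90.00° ✓; |MC| = 14.30 ✓; ∠MCV = 68.40° ✓; |CV| = 18.50 ✓; ∠CVK = 123.0° ✓; |VK| = 17.00 ✓; ∠VKQ = 94.60° ✓; |KQ| = 6.000 ✗.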